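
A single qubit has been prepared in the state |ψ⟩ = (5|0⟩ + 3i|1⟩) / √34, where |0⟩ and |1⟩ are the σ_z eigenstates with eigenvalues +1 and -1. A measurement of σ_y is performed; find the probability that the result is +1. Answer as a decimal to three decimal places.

|+y⟩ = (|0⟩ + i|1⟩)/√2, so ⟨+y|ψ⟩ = (8) / (√2·√34).
P = |8|² / 68 = 64/68.

0.941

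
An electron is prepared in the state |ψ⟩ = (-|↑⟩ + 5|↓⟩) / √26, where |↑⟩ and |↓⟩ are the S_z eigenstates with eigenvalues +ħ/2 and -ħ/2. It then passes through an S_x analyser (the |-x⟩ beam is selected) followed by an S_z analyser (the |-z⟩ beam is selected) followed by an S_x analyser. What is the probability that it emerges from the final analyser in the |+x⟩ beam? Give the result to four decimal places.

0.1731

First analyser (S_x): P(|-x⟩) = |⟨-x|ψ⟩|² = 36/52.
After stage 1 the state is |-x⟩; P(|-z⟩) = |⟨-z|-x⟩|² = 1/2.
After stage 2 the state is |-z⟩; P(|+x⟩) = |⟨+x|-z⟩|² = 1/2.
Joint probability = 36/52 × 1/2 × 1/2 = 0.1731.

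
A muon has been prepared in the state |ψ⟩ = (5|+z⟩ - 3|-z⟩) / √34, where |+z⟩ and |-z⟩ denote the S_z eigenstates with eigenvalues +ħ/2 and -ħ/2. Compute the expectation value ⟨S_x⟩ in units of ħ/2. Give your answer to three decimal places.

⟨σ_x⟩ = 2 Re(a* b)/(|a|²+|b|²) with a = 5, b = -3.
a* b = -15, so ⟨σ_x⟩ = -30/34.
⟨S_x⟩ = (ħ/2)·⟨σ_x⟩.

-0.882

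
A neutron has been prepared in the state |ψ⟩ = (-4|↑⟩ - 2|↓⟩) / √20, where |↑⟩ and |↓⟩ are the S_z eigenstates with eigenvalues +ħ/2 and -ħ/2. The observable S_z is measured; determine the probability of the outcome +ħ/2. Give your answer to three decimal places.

The +ħ/2 outcome corresponds to |↑⟩. Its amplitude in |ψ⟩ is -4/√20.
P = |-4|² / 20 = 16/20.

0.800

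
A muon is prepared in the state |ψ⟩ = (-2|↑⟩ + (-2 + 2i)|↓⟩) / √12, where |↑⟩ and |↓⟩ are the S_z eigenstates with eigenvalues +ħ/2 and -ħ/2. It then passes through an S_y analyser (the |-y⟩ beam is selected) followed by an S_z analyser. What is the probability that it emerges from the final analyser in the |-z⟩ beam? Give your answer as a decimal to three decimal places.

0.417

First analyser (S_y): P(|-y⟩) = |⟨-y|ψ⟩|² = 20/24.
After stage 1 the state is |-y⟩; P(|-z⟩) = |⟨-z|-y⟩|² = 1/2.
Joint probability = 20/24 × 1/2 = 0.417.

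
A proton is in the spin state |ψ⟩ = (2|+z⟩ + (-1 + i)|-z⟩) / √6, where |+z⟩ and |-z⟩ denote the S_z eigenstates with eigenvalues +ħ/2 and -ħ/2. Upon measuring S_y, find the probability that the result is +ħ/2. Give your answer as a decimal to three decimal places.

0.833

|+y⟩ = (|+z⟩ + i|-z⟩)/√2, so ⟨+y|ψ⟩ = (3 + i) / (√2·√6).
P = |3 + i|² / 12 = 10/12.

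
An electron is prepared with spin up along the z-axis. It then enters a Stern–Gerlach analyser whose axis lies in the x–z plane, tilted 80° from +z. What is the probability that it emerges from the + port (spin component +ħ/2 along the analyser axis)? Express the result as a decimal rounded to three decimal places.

0.587

For spin-½, the probability of finding spin-up along an axis at angle θ to the initial spin direction is cos²(θ/2); spin-down is sin²(θ/2).
θ = 80°, so P = cos²(40°) ≈ 0.587.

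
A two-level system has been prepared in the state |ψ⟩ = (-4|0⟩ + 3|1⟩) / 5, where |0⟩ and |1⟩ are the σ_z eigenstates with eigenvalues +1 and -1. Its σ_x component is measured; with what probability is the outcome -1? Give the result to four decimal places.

|-x⟩ = (|0⟩ - |1⟩)/√2, so ⟨-x|ψ⟩ = (-7) / (√2·5).
P = |-7|² / 50 = 49/50.

0.9800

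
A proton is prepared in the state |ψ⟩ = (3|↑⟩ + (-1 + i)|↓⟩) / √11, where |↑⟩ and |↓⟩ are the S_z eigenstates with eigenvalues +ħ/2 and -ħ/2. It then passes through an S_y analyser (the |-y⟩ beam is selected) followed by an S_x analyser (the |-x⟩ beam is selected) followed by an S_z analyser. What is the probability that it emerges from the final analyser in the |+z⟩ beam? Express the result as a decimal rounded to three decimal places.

First analyser (S_y): P(|-y⟩) = |⟨-y|ψ⟩|² = 5/22.
After stage 1 the state is |-y⟩; P(|-x⟩) = |⟨-x|-y⟩|² = 1/2.
After stage 2 the state is |-x⟩; P(|+z⟩) = |⟨+z|-x⟩|² = 1/2.
Joint probability = 5/22 × 1/2 × 1/2 = 0.057.

0.057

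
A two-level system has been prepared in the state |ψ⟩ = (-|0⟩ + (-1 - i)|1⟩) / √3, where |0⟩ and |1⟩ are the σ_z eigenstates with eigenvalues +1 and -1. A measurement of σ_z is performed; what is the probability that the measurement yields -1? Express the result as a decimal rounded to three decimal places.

0.667

The -1 outcome corresponds to |1⟩. Its amplitude in |ψ⟩ is (-1 - i)/√3.
P = |-1 - i|² / 3 = 2/3.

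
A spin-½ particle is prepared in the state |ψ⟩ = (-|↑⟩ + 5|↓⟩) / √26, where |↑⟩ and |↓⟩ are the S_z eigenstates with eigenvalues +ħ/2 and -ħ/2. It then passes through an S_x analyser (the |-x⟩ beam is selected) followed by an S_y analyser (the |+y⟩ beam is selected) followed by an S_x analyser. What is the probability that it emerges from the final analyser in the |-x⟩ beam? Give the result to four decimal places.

0.1731

First analyser (S_x): P(|-x⟩) = |⟨-x|ψ⟩|² = 36/52.
After stage 1 the state is |-x⟩; P(|+y⟩) = |⟨+y|-x⟩|² = 1/2.
After stage 2 the state is |+y⟩; P(|-x⟩) = |⟨-x|+y⟩|² = 1/2.
Joint probability = 36/52 × 1/2 × 1/2 = 0.1731.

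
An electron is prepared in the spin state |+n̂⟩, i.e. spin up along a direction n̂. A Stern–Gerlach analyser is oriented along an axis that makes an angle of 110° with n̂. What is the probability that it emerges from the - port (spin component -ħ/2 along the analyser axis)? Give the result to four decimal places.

0.6710

For spin-½, the probability of finding spin-up along an axis at angle θ to the initial spin direction is cos²(θ/2); spin-down is sin²(θ/2).
θ = 110°, so P = sin²(55°) ≈ 0.6710.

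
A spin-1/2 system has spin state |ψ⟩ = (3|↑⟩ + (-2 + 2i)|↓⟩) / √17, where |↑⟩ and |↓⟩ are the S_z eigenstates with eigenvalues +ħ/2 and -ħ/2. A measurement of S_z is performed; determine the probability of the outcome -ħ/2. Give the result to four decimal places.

0.4706

The -ħ/2 outcome corresponds to |↓⟩. Its amplitude in |ψ⟩ is (-2 + 2i)/√17.
P = |-2 + 2i|² / 17 = 8/17.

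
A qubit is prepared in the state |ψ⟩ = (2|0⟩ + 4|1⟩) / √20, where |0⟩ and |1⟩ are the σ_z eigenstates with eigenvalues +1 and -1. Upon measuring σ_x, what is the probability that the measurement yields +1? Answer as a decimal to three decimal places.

0.900

|+x⟩ = (|0⟩ + |1⟩)/√2, so ⟨+x|ψ⟩ = (6) / (√2·√20).
P = |6|² / 40 = 36/40.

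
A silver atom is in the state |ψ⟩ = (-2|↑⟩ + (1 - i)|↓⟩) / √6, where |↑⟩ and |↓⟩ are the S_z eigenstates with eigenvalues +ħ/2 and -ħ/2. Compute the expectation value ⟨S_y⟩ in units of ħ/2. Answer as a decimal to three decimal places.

⟨σ_y⟩ = 2 Im(a* b)/(|a|²+|b|²) with a = -2, b = (1 - i).
a* b = (-2 + 2i), so ⟨σ_y⟩ = 4/6.
⟨S_y⟩ = (ħ/2)·⟨σ_y⟩.

0.667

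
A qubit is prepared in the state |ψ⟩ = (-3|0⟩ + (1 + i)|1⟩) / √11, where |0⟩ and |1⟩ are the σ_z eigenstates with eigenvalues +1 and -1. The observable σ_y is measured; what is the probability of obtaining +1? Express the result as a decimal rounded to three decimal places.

|+y⟩ = (|0⟩ + i|1⟩)/√2, so ⟨+y|ψ⟩ = (-2 - i) / (√2·√11).
P = |-2 - i|² / 22 = 5/22.

0.227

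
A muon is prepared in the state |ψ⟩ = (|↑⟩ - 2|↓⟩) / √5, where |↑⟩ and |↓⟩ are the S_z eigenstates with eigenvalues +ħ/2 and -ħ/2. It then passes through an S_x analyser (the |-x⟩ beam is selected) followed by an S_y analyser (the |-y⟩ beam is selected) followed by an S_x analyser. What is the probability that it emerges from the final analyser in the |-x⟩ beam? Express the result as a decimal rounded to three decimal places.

First analyser (S_x): P(|-x⟩) = |⟨-x|ψ⟩|² = 9/10.
After stage 1 the state is |-x⟩; P(|-y⟩) = |⟨-y|-x⟩|² = 1/2.
After stage 2 the state is |-y⟩; P(|-x⟩) = |⟨-x|-y⟩|² = 1/2.
Joint probability = 9/10 × 1/2 × 1/2 = 0.225.

0.225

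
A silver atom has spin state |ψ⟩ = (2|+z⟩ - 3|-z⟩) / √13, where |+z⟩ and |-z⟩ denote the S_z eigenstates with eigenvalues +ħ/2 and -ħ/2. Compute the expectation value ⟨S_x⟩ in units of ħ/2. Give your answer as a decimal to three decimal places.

-0.923

⟨σ_x⟩ = 2 Re(a* b)/(|a|²+|b|²) with a = 2, b = -3.
a* b = -6, so ⟨σ_x⟩ = -12/13.
⟨S_x⟩ = (ħ/2)·⟨σ_x⟩.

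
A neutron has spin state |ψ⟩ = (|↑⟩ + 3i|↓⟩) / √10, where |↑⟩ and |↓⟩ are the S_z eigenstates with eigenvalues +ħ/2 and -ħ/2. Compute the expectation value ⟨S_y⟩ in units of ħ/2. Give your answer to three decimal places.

⟨σ_y⟩ = 2 Im(a* b)/(|a|²+|b|²) with a = 1, b = 3i.
a* b = 3i, so ⟨σ_y⟩ = 6/10.
⟨S_y⟩ = (ħ/2)·⟨σ_y⟩.

0.600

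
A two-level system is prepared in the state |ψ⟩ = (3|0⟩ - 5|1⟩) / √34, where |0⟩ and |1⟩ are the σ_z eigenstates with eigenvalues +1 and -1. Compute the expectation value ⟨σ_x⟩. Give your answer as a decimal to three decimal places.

⟨σ_x⟩ = 2 Re(a* b)/(|a|²+|b|²) with a = 3, b = -5.
a* b = -15, so ⟨σ_x⟩ = -30/34.

-0.882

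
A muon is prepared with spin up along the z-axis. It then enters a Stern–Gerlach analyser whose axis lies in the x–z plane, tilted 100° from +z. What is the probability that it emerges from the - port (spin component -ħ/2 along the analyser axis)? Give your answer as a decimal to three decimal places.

For spin-½, the probability of finding spin-up along an axis at angle θ to the initial spin direction is cos²(θ/2); spin-down is sin²(θ/2).
θ = 100°, so P = sin²(50°) ≈ 0.587.

0.587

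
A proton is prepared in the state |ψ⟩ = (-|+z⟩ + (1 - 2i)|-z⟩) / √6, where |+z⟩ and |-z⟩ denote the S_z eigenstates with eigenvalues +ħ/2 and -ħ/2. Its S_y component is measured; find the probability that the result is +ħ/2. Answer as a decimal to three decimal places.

0.833

|+y⟩ = (|+z⟩ + i|-z⟩)/√2, so ⟨+y|ψ⟩ = (-3 - i) / (√2·√6).
P = |-3 - i|² / 12 = 10/12.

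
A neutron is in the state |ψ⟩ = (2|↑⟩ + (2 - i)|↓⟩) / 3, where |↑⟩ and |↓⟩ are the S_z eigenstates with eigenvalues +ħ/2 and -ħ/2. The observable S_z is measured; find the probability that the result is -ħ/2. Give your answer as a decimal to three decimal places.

The -ħ/2 outcome corresponds to |↓⟩. Its amplitude in |ψ⟩ is (2 - i)/3.
P = |2 - i|² / 9 = 5/9.

0.556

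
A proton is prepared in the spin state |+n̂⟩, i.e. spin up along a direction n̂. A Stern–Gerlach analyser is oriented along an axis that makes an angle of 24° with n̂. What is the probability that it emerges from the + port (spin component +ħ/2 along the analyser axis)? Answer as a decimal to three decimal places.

For spin-½, the probability of finding spin-up along an axis at angle θ to the initial spin direction is cos²(θ/2); spin-down is sin²(θ/2).
θ = 24°, so P = cos²(12°) ≈ 0.957.

0.957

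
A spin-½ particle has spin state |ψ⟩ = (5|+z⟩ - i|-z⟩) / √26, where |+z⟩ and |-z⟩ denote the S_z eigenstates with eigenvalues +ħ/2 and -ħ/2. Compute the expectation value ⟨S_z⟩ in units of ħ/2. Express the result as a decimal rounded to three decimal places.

⟨σ_z⟩ = |a|² - |b|² divided by |a|²+|b|², with a, b the |+z⟩, |-z⟩ amplitudes.
= (25 - 1)/26 = 24/26.
⟨S_z⟩ = (ħ/2)·⟨σ_z⟩.

0.923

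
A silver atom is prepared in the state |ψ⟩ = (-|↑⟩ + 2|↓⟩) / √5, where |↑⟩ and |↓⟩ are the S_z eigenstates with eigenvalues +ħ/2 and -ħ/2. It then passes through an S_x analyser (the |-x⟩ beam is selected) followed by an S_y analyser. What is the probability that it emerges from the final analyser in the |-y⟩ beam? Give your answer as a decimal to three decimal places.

0.450

First analyser (S_x): P(|-x⟩) = |⟨-x|ψ⟩|² = 9/10.
After stage 1 the state is |-x⟩; P(|-y⟩) = |⟨-y|-x⟩|² = 1/2.
Joint probability = 9/10 × 1/2 = 0.450.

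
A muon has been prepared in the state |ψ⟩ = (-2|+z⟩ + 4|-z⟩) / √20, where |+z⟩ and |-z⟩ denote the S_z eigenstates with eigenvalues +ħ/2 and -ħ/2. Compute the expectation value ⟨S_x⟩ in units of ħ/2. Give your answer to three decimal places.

⟨σ_x⟩ = 2 Re(a* b)/(|a|²+|b|²) with a = -2, b = 4.
a* b = -8, so ⟨σ_x⟩ = -16/20.
⟨S_x⟩ = (ħ/2)·⟨σ_x⟩.

-0.800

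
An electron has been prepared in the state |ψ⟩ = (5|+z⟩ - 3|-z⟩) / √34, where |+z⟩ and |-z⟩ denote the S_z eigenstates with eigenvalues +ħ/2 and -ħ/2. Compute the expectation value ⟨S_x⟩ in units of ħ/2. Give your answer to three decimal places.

-0.882

⟨σ_x⟩ = 2 Re(a* b)/(|a|²+|b|²) with a = 5, b = -3.
a* b = -15, so ⟨σ_x⟩ = -30/34.
⟨S_x⟩ = (ħ/2)·⟨σ_x⟩.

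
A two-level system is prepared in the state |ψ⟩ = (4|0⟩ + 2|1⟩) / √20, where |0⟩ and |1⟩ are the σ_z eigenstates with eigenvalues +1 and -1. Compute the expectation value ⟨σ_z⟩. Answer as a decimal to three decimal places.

0.600

⟨σ_z⟩ = |a|² - |b|² divided by |a|²+|b|², with a, b the |0⟩, |1⟩ amplitudes.
= (16 - 4)/20 = 12/20.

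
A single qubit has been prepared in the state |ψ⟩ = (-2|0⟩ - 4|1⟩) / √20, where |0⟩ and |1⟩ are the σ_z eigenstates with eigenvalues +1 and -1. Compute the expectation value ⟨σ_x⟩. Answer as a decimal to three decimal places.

⟨σ_x⟩ = 2 Re(a* b)/(|a|²+|b|²) with a = -2, b = -4.
a* b = 8, so ⟨σ_x⟩ = 16/20.

0.800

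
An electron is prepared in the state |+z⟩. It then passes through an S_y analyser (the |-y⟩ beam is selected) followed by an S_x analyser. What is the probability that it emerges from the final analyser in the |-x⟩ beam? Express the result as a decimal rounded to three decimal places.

First analyser (S_y): from |+z⟩, P(|-y⟩) = 1/2.
After stage 1 the state is |-y⟩; P(|-x⟩) = |⟨-x|-y⟩|² = 1/2.
Joint probability = 1/2 × 1/2 = 0.250.

0.250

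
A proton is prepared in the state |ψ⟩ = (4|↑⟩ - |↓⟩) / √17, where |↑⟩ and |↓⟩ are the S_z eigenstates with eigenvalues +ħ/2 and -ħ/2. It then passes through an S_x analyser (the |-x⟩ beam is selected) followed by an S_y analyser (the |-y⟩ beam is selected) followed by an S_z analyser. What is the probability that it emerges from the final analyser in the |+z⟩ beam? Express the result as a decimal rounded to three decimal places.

First analyser (S_x): P(|-x⟩) = |⟨-x|ψ⟩|² = 25/34.
After stage 1 the state is |-x⟩; P(|-y⟩) = |⟨-y|-x⟩|² = 1/2.
After stage 2 the state is |-y⟩; P(|+z⟩) = |⟨+z|-y⟩|² = 1/2.
Joint probability = 25/34 × 1/2 × 1/2 = 0.184.

0.184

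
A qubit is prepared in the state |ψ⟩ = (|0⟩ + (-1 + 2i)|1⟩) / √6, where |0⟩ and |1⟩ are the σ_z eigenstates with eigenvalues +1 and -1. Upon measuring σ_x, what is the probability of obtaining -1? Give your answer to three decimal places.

0.667

|-x⟩ = (|0⟩ - |1⟩)/√2, so ⟨-x|ψ⟩ = (2 - 2i) / (√2·√6).
P = |2 - 2i|² / 12 = 8/12.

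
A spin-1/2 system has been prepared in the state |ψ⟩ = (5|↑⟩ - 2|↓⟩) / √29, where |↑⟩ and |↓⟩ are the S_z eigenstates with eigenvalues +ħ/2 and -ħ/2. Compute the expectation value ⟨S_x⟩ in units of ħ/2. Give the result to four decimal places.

-0.6897

⟨σ_x⟩ = 2 Re(a* b)/(|a|²+|b|²) with a = 5, b = -2.
a* b = -10, so ⟨σ_x⟩ = -20/29.
⟨S_x⟩ = (ħ/2)·⟨σ_x⟩.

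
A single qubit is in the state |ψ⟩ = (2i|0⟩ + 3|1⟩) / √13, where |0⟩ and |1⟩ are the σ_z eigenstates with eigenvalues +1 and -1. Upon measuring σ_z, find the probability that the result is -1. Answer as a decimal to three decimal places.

0.692

The -1 outcome corresponds to |1⟩. Its amplitude in |ψ⟩ is 3/√13.
P = |3|² / 13 = 9/13.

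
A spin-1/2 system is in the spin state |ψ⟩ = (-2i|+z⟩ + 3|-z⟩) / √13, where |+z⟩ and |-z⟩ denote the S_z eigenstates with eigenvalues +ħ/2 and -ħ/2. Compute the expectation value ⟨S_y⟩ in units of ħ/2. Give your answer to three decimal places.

⟨σ_y⟩ = 2 Im(a* b)/(|a|²+|b|²) with a = -2i, b = 3.
a* b = 6i, so ⟨σ_y⟩ = 12/13.
⟨S_y⟩ = (ħ/2)·⟨σ_y⟩.

0.923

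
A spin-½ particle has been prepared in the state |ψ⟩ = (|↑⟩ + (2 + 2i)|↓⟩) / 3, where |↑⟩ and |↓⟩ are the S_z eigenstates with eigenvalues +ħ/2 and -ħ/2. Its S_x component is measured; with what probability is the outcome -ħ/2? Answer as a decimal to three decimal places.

|-x⟩ = (|↑⟩ - |↓⟩)/√2, so ⟨-x|ψ⟩ = (-1 - 2i) / (√2·3).
P = |-1 - 2i|² / 18 = 5/18.

0.278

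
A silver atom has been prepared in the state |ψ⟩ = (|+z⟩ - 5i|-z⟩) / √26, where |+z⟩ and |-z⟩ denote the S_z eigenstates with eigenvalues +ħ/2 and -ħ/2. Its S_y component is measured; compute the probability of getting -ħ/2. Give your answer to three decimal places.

0.692

|-y⟩ = (|+z⟩ - i|-z⟩)/√2, so ⟨-y|ψ⟩ = (6) / (√2·√26).
P = |6|² / 52 = 36/52.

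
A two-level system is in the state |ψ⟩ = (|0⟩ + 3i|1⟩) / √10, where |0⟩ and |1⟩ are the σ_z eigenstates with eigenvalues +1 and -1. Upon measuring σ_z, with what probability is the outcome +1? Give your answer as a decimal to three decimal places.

0.100

The +1 outcome corresponds to |0⟩. Its amplitude in |ψ⟩ is 1/√10.
P = |1|² / 10 = 1/10.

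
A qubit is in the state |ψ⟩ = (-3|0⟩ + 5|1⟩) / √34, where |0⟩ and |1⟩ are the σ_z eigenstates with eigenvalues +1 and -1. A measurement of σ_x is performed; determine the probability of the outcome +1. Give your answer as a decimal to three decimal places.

0.059

|+x⟩ = (|0⟩ + |1⟩)/√2, so ⟨+x|ψ⟩ = (2) / (√2·√34).
P = |2|² / 68 = 4/68.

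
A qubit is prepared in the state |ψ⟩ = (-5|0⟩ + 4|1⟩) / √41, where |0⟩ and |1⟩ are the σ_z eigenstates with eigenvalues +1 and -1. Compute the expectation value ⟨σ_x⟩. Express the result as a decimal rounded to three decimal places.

⟨σ_x⟩ = 2 Re(a* b)/(|a|²+|b|²) with a = -5, b = 4.
a* b = -20, so ⟨σ_x⟩ = -40/41.

-0.976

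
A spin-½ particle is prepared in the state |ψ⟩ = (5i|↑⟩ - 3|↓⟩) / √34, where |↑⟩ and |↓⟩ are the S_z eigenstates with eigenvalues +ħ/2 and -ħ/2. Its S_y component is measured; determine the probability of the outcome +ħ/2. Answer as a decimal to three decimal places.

|+y⟩ = (|↑⟩ + i|↓⟩)/√2, so ⟨+y|ψ⟩ = (8i) / (√2·√34).
P = |8i|² / 68 = 64/68.

0.941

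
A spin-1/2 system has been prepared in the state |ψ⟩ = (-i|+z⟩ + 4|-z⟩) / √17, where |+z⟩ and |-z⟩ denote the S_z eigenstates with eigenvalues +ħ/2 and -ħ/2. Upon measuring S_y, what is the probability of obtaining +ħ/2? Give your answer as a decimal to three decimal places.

0.735

|+y⟩ = (|+z⟩ + i|-z⟩)/√2, so ⟨+y|ψ⟩ = (-5i) / (√2·√17).
P = |-5i|² / 34 = 25/34.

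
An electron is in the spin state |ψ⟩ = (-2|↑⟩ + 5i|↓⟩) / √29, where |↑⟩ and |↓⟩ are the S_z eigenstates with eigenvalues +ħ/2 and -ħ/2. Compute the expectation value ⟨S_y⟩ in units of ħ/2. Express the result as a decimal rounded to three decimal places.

⟨σ_y⟩ = 2 Im(a* b)/(|a|²+|b|²) with a = -2, b = 5i.
a* b = -10i, so ⟨σ_y⟩ = -20/29.
⟨S_y⟩ = (ħ/2)·⟨σ_y⟩.

-0.690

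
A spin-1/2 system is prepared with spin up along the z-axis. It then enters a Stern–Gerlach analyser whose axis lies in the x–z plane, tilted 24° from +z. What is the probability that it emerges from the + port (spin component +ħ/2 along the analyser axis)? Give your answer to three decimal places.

0.957

For spin-½, the probability of finding spin-up along an axis at angle θ to the initial spin direction is cos²(θ/2); spin-down is sin²(θ/2).
θ = 24°, so P = cos²(12°) ≈ 0.957.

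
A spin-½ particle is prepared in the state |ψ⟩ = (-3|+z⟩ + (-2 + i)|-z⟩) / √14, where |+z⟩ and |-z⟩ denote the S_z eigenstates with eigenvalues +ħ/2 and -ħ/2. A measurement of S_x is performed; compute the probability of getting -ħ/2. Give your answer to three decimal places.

|-x⟩ = (|+z⟩ - |-z⟩)/√2, so ⟨-x|ψ⟩ = (-1 - i) / (√2·√14).
P = |-1 - i|² / 28 = 2/28.

0.071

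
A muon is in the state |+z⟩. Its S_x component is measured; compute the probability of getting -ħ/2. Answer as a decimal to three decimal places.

0.500

In the S_z basis, |+z⟩ = |+z⟩ and |-x⟩ = (|+z⟩ - |-z⟩)/√2.
|⟨-x|+z⟩|² = 1/2.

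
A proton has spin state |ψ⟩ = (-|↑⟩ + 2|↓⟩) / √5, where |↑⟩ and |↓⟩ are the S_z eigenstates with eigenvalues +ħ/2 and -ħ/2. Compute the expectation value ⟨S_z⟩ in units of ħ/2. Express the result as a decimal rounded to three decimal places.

-0.600

⟨σ_z⟩ = |a|² - |b|² divided by |a|²+|b|², with a, b the |↑⟩, |↓⟩ amplitudes.
= (1 - 4)/5 = -3/5.
⟨S_z⟩ = (ħ/2)·⟨σ_z⟩.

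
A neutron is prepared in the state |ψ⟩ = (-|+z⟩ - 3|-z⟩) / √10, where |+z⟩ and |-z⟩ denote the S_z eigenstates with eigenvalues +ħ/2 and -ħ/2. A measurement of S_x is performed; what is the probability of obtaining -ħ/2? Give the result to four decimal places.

0.2000

|-x⟩ = (|+z⟩ - |-z⟩)/√2, so ⟨-x|ψ⟩ = (2) / (√2·√10).
P = |2|² / 20 = 4/20.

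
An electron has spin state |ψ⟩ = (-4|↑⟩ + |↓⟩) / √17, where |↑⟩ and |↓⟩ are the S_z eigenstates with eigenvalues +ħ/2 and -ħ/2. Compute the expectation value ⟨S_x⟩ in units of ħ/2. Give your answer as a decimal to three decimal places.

⟨σ_x⟩ = 2 Re(a* b)/(|a|²+|b|²) with a = -4, b = 1.
a* b = -4, so ⟨σ_x⟩ = -8/17.
⟨S_x⟩ = (ħ/2)·⟨σ_x⟩.

-0.471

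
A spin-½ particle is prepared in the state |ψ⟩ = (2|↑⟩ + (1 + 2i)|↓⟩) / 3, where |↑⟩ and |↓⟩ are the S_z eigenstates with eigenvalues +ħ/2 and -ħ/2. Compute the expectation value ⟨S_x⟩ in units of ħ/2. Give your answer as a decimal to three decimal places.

⟨σ_x⟩ = 2 Re(a* b)/(|a|²+|b|²) with a = 2, b = (1 + 2i).
a* b = (2 + 4i), so ⟨σ_x⟩ = 4/9.
⟨S_x⟩ = (ħ/2)·⟨σ_x⟩.

0.444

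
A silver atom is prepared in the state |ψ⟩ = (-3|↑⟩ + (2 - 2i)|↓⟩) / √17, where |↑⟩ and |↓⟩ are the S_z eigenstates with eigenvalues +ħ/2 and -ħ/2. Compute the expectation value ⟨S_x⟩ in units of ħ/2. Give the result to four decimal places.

⟨σ_x⟩ = 2 Re(a* b)/(|a|²+|b|²) with a = -3, b = (2 - 2i).
a* b = (-6 + 6i), so ⟨σ_x⟩ = -12/17.
⟨S_x⟩ = (ħ/2)·⟨σ_x⟩.

-0.7059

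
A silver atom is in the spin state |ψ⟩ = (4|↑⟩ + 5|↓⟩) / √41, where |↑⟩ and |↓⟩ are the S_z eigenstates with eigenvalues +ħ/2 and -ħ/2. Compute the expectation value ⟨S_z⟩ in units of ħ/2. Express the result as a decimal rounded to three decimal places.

⟨σ_z⟩ = |a|² - |b|² divided by |a|²+|b|², with a, b the |↑⟩, |↓⟩ amplitudes.
= (16 - 25)/41 = -9/41.
⟨S_z⟩ = (ħ/2)·⟨σ_z⟩.

-0.220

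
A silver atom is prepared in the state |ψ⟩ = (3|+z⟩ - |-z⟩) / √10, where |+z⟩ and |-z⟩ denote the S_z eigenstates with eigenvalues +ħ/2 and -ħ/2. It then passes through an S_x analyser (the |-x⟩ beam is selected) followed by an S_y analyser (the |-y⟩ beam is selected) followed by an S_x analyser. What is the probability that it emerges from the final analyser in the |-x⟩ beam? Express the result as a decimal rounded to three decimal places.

0.200

First analyser (S_x): P(|-x⟩) = |⟨-x|ψ⟩|² = 16/20.
After stage 1 the state is |-x⟩; P(|-y⟩) = |⟨-y|-x⟩|² = 1/2.
After stage 2 the state is |-y⟩; P(|-x⟩) = |⟨-x|-y⟩|² = 1/2.
Joint probability = 16/20 × 1/2 × 1/2 = 0.200.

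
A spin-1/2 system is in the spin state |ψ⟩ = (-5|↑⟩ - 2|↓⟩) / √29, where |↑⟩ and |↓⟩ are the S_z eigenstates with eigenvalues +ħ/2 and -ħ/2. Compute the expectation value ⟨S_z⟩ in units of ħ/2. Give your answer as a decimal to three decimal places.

⟨σ_z⟩ = |a|² - |b|² divided by |a|²+|b|², with a, b the |↑⟩, |↓⟩ amplitudes.
= (25 - 4)/29 = 21/29.
⟨S_z⟩ = (ħ/2)·⟨σ_z⟩.

0.724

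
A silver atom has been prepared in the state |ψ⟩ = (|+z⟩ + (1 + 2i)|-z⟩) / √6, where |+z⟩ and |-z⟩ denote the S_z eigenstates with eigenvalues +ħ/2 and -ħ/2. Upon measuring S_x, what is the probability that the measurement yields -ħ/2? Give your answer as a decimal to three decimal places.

0.333

|-x⟩ = (|+z⟩ - |-z⟩)/√2, so ⟨-x|ψ⟩ = (-2i) / (√2·√6).
P = |-2i|² / 12 = 4/12.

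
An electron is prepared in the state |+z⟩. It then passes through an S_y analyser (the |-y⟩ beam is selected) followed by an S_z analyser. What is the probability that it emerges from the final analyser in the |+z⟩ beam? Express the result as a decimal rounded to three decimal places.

0.250

First analyser (S_y): from |+z⟩, P(|-y⟩) = 1/2.
After stage 1 the state is |-y⟩; P(|+z⟩) = |⟨+z|-y⟩|² = 1/2.
Joint probability = 1/2 × 1/2 = 0.250.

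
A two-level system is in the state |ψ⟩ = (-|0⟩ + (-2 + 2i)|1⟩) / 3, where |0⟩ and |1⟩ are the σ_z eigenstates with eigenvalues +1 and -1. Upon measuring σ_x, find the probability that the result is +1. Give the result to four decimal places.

|+x⟩ = (|0⟩ + |1⟩)/√2, so ⟨+x|ψ⟩ = (-3 + 2i) / (√2·3).
P = |-3 + 2i|² / 18 = 13/18.

0.7222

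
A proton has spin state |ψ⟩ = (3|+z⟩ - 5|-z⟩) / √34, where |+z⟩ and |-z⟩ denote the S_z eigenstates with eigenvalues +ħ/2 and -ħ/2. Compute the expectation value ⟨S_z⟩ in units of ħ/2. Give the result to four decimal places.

⟨σ_z⟩ = |a|² - |b|² divided by |a|²+|b|², with a, b the |+z⟩, |-z⟩ amplitudes.
= (9 - 25)/34 = -16/34.
⟨S_z⟩ = (ħ/2)·⟨σ_z⟩.

-0.4706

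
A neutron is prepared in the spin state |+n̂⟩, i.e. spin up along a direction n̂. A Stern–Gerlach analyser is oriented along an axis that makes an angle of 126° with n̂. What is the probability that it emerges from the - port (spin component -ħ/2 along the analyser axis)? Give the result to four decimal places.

For spin-½, the probability of finding spin-up along an axis at angle θ to the initial spin direction is cos²(θ/2); spin-down is sin²(θ/2).
θ = 126°, so P = sin²(63°) ≈ 0.7939.

0.7939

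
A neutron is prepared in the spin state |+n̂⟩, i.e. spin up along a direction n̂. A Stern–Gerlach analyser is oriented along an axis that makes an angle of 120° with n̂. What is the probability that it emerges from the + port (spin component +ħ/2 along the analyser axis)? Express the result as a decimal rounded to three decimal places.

0.250

For spin-½, the probability of finding spin-up along an axis at angle θ to the initial spin direction is cos²(θ/2); spin-down is sin²(θ/2).
θ = 120°, so P = cos²(60°) ≈ 0.250.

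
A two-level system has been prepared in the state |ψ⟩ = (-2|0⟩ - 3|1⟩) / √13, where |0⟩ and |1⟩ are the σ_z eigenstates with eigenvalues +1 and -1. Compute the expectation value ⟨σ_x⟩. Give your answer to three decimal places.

0.923

⟨σ_x⟩ = 2 Re(a* b)/(|a|²+|b|²) with a = -2, b = -3.
a* b = 6, so ⟨σ_x⟩ = 12/13.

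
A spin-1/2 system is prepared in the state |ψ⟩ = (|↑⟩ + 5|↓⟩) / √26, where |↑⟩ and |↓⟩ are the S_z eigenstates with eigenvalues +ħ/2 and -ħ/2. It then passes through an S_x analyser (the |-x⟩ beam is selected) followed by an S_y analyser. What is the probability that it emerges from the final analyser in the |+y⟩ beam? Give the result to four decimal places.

First analyser (S_x): P(|-x⟩) = |⟨-x|ψ⟩|² = 16/52.
After stage 1 the state is |-x⟩; P(|+y⟩) = |⟨+y|-x⟩|² = 1/2.
Joint probability = 16/52 × 1/2 = 0.1538.

0.1538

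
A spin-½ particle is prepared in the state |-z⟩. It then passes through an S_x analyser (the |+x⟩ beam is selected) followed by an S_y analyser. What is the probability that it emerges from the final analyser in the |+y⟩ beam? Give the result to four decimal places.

0.2500

First analyser (S_x): from |-z⟩, P(|+x⟩) = 1/2.
After stage 1 the state is |+x⟩; P(|+y⟩) = |⟨+y|+x⟩|² = 1/2.
Joint probability = 1/2 × 1/2 = 0.2500.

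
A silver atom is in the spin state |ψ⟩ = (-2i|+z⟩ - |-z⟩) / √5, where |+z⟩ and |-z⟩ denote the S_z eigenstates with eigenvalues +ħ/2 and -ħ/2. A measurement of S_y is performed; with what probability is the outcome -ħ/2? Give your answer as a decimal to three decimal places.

|-y⟩ = (|+z⟩ - i|-z⟩)/√2, so ⟨-y|ψ⟩ = (-3i) / (√2·√5).
P = |-3i|² / 10 = 9/10.

0.900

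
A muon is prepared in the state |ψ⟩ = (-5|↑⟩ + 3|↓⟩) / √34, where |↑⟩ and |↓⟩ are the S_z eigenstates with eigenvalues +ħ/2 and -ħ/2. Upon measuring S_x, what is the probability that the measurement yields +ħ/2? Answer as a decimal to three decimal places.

|+x⟩ = (|↑⟩ + |↓⟩)/√2, so ⟨+x|ψ⟩ = (-2) / (√2·√34).
P = |-2|² / 68 = 4/68.

0.059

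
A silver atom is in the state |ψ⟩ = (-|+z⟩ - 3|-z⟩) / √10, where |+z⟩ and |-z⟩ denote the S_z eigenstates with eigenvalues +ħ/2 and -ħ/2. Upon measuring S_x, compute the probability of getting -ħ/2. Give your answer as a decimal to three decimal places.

0.200

|-x⟩ = (|+z⟩ - |-z⟩)/√2, so ⟨-x|ψ⟩ = (2) / (√2·√10).
P = |2|² / 20 = 4/20.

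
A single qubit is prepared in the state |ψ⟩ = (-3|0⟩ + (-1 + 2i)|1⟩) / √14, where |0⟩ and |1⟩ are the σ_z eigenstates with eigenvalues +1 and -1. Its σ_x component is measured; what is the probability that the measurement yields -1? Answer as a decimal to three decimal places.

|-x⟩ = (|0⟩ - |1⟩)/√2, so ⟨-x|ψ⟩ = (-2 - 2i) / (√2·√14).
P = |-2 - 2i|² / 28 = 8/28.

0.286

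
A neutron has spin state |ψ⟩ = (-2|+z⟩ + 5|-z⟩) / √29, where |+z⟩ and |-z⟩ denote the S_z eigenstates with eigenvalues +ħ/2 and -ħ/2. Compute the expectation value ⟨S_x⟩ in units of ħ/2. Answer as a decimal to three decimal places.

⟨σ_x⟩ = 2 Re(a* b)/(|a|²+|b|²) with a = -2, b = 5.
a* b = -10, so ⟨σ_x⟩ = -20/29.
⟨S_x⟩ = (ħ/2)·⟨σ_x⟩.

-0.690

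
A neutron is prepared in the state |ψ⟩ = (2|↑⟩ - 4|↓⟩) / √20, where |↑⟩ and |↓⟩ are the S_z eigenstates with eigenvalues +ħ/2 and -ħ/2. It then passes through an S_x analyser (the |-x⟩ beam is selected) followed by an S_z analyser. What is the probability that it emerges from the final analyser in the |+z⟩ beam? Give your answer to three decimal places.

0.450

First analyser (S_x): P(|-x⟩) = |⟨-x|ψ⟩|² = 36/40.
After stage 1 the state is |-x⟩; P(|+z⟩) = |⟨+z|-x⟩|² = 1/2.
Joint probability = 36/40 × 1/2 = 0.450.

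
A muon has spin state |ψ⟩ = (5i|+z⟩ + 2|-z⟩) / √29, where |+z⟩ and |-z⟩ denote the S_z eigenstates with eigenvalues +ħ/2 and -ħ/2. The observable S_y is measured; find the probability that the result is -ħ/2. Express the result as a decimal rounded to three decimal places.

0.845

|-y⟩ = (|+z⟩ - i|-z⟩)/√2, so ⟨-y|ψ⟩ = (7i) / (√2·√29).
P = |7i|² / 58 = 49/58.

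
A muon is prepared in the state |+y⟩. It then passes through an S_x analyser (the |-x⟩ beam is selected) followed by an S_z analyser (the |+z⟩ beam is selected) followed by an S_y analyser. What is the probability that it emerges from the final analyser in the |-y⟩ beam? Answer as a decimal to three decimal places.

0.125

First analyser (S_x): from |+y⟩, P(|-x⟩) = 1/2.
After stage 1 the state is |-x⟩; P(|+z⟩) = |⟨+z|-x⟩|² = 1/2.
After stage 2 the state is |+z⟩; P(|-y⟩) = |⟨-y|+z⟩|² = 1/2.
Joint probability = 1/2 × 1/2 × 1/2 = 0.125.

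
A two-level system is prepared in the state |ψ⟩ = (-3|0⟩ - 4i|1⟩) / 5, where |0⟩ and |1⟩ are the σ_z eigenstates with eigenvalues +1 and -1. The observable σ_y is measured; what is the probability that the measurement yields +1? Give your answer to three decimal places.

0.980

|+y⟩ = (|0⟩ + i|1⟩)/√2, so ⟨+y|ψ⟩ = (-7) / (√2·5).
P = |-7|² / 50 = 49/50.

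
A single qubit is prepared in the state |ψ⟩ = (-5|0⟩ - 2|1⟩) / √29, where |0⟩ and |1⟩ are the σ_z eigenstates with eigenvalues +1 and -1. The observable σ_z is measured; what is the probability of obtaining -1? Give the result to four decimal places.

0.1379

The -1 outcome corresponds to |1⟩. Its amplitude in |ψ⟩ is -2/√29.
P = |-2|² / 29 = 4/29.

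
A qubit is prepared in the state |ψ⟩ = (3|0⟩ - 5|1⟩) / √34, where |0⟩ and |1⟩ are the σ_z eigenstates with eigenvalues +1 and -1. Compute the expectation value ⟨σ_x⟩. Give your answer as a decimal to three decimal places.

-0.882

⟨σ_x⟩ = 2 Re(a* b)/(|a|²+|b|²) with a = 3, b = -5.
a* b = -15, so ⟨σ_x⟩ = -30/34.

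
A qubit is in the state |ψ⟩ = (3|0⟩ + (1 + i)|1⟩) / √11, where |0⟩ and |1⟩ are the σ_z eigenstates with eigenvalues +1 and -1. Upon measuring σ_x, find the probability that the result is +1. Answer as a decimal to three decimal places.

0.773

|+x⟩ = (|0⟩ + |1⟩)/√2, so ⟨+x|ψ⟩ = (4 + i) / (√2·√11).
P = |4 + i|² / 22 = 17/22.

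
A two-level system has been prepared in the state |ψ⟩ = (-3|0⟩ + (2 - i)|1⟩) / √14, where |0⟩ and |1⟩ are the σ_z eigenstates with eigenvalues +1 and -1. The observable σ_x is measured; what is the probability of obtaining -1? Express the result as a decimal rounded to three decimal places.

|-x⟩ = (|0⟩ - |1⟩)/√2, so ⟨-x|ψ⟩ = (-5 + i) / (√2·√14).
P = |-5 + i|² / 28 = 26/28.

0.929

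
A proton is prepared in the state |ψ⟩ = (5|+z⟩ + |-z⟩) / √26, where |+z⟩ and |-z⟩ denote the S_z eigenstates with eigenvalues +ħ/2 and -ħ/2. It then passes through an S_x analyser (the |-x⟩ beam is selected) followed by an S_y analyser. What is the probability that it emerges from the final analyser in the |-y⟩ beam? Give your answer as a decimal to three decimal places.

First analyser (S_x): P(|-x⟩) = |⟨-x|ψ⟩|² = 16/52.
After stage 1 the state is |-x⟩; P(|-y⟩) = |⟨-y|-x⟩|² = 1/2.
Joint probability = 16/52 × 1/2 = 0.154.

0.154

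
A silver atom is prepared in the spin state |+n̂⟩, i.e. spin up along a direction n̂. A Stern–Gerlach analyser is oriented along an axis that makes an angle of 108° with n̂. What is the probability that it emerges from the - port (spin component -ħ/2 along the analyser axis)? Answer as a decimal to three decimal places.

0.655

For spin-½, the probability of finding spin-up along an axis at angle θ to the initial spin direction is cos²(θ/2); spin-down is sin²(θ/2).
θ = 108°, so P = sin²(54°) ≈ 0.655.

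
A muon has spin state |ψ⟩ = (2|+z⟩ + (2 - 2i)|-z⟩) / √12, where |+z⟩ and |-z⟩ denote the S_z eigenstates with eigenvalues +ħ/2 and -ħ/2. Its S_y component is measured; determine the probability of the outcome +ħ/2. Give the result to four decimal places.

0.1667

|+y⟩ = (|+z⟩ + i|-z⟩)/√2, so ⟨+y|ψ⟩ = (-2i) / (√2·√12).
P = |-2i|² / 24 = 4/24.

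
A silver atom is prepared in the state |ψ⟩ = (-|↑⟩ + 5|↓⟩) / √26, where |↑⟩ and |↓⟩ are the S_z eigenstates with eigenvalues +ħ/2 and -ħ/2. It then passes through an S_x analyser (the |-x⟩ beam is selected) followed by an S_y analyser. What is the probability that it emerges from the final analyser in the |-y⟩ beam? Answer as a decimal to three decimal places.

First analyser (S_x): P(|-x⟩) = |⟨-x|ψ⟩|² = 36/52.
After stage 1 the state is |-x⟩; P(|-y⟩) = |⟨-y|-x⟩|² = 1/2.
Joint probability = 36/52 × 1/2 = 0.346.

0.346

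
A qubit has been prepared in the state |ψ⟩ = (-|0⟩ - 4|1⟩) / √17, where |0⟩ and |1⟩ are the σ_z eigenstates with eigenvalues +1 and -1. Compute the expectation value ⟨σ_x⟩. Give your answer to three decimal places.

⟨σ_x⟩ = 2 Re(a* b)/(|a|²+|b|²) with a = -1, b = -4.
a* b = 4, so ⟨σ_x⟩ = 8/17.

0.471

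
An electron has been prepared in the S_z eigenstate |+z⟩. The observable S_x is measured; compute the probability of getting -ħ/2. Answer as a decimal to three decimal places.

In the S_z basis, |+z⟩ = |↑⟩ and |-x⟩ = (|↑⟩ - |↓⟩)/√2.
|⟨-x|+z⟩|² = 1/2.

0.500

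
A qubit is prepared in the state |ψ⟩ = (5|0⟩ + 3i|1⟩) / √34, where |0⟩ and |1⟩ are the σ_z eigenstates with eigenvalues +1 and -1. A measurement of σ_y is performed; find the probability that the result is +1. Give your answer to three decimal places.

|+y⟩ = (|0⟩ + i|1⟩)/√2, so ⟨+y|ψ⟩ = (8) / (√2·√34).
P = |8|² / 68 = 64/68.

0.941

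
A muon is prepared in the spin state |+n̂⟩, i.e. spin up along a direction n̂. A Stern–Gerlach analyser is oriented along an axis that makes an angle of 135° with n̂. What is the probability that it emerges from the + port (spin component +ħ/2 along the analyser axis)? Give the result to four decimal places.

0.1464

For spin-½, the probability of finding spin-up along an axis at angle θ to the initial spin direction is cos²(θ/2); spin-down is sin²(θ/2).
θ = 135°, so P = cos²(67.5°) ≈ 0.1464.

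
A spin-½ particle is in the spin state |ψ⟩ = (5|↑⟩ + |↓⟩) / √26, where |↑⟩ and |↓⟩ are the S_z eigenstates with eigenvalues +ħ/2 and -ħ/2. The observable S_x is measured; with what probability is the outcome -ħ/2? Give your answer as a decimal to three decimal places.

|-x⟩ = (|↑⟩ - |↓⟩)/√2, so ⟨-x|ψ⟩ = (4) / (√2·√26).
P = |4|² / 52 = 16/52.

0.308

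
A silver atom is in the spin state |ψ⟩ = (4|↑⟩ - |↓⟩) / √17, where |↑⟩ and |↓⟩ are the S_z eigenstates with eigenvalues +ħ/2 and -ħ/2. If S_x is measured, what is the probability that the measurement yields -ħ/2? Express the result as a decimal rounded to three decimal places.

0.735

|-x⟩ = (|↑⟩ - |↓⟩)/√2, so ⟨-x|ψ⟩ = (5) / (√2·√17).
P = |5|² / 34 = 25/34.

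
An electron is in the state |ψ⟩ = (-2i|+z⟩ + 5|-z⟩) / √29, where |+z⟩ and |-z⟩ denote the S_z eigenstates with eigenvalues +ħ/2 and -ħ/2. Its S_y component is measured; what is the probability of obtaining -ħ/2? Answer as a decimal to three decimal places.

|-y⟩ = (|+z⟩ - i|-z⟩)/√2, so ⟨-y|ψ⟩ = (3i) / (√2·√29).
P = |3i|² / 58 = 9/58.

0.155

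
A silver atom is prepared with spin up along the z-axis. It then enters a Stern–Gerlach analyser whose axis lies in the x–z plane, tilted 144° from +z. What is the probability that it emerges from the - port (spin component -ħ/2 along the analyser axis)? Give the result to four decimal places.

For spin-½, the probability of finding spin-up along an axis at angle θ to the initial spin direction is cos²(θ/2); spin-down is sin²(θ/2).
θ = 144°, so P = sin²(72°) ≈ 0.9045.

0.9045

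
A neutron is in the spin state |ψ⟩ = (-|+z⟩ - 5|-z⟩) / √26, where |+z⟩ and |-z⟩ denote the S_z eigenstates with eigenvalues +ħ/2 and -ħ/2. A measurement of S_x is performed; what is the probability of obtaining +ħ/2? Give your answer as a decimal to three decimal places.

0.692

|+x⟩ = (|+z⟩ + |-z⟩)/√2, so ⟨+x|ψ⟩ = (-6) / (√2·√26).
P = |-6|² / 52 = 36/52.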